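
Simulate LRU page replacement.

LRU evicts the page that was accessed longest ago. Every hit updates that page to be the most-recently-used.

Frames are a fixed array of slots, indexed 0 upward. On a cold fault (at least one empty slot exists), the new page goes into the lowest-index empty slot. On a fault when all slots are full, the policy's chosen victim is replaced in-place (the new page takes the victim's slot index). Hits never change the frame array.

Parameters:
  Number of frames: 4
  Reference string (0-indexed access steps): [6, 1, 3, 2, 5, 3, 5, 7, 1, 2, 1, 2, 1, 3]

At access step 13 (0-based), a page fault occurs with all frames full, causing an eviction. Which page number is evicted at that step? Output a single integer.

Step 0: ref 6 -> FAULT, frames=[6,-,-,-]
Step 1: ref 1 -> FAULT, frames=[6,1,-,-]
Step 2: ref 3 -> FAULT, frames=[6,1,3,-]
Step 3: ref 2 -> FAULT, frames=[6,1,3,2]
Step 4: ref 5 -> FAULT, evict 6, frames=[5,1,3,2]
Step 5: ref 3 -> HIT, frames=[5,1,3,2]
Step 6: ref 5 -> HIT, frames=[5,1,3,2]
Step 7: ref 7 -> FAULT, evict 1, frames=[5,7,3,2]
Step 8: ref 1 -> FAULT, evict 2, frames=[5,7,3,1]
Step 9: ref 2 -> FAULT, evict 3, frames=[5,7,2,1]
Step 10: ref 1 -> HIT, frames=[5,7,2,1]
Step 11: ref 2 -> HIT, frames=[5,7,2,1]
Step 12: ref 1 -> HIT, frames=[5,7,2,1]
Step 13: ref 3 -> FAULT, evict 5, frames=[3,7,2,1]
At step 13: evicted page 5

Answer: 5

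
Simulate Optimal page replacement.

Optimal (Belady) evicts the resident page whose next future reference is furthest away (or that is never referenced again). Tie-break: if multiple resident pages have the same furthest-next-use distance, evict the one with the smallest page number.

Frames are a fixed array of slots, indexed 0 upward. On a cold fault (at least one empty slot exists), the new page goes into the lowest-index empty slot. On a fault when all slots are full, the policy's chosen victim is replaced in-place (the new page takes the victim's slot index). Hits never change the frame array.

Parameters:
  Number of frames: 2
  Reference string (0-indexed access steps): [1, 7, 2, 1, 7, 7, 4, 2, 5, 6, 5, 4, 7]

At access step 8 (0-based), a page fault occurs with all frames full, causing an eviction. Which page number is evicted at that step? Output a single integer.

Step 0: ref 1 -> FAULT, frames=[1,-]
Step 1: ref 7 -> FAULT, frames=[1,7]
Step 2: ref 2 -> FAULT, evict 7, frames=[1,2]
Step 3: ref 1 -> HIT, frames=[1,2]
Step 4: ref 7 -> FAULT, evict 1, frames=[7,2]
Step 5: ref 7 -> HIT, frames=[7,2]
Step 6: ref 4 -> FAULT, evict 7, frames=[4,2]
Step 7: ref 2 -> HIT, frames=[4,2]
Step 8: ref 5 -> FAULT, evict 2, frames=[4,5]
At step 8: evicted page 2

Answer: 2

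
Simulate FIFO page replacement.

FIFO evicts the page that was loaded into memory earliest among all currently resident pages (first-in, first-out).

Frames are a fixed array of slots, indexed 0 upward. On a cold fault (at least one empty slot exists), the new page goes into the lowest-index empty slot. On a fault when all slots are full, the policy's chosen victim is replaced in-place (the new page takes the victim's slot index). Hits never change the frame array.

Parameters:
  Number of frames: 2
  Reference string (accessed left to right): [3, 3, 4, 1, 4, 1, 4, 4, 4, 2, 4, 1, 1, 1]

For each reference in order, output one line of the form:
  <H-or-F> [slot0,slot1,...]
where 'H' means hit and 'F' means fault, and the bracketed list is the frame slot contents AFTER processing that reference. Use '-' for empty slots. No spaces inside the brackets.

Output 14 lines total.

F [3,-]
H [3,-]
F [3,4]
F [1,4]
H [1,4]
H [1,4]
H [1,4]
H [1,4]
H [1,4]
F [1,2]
F [4,2]
F [4,1]
H [4,1]
H [4,1]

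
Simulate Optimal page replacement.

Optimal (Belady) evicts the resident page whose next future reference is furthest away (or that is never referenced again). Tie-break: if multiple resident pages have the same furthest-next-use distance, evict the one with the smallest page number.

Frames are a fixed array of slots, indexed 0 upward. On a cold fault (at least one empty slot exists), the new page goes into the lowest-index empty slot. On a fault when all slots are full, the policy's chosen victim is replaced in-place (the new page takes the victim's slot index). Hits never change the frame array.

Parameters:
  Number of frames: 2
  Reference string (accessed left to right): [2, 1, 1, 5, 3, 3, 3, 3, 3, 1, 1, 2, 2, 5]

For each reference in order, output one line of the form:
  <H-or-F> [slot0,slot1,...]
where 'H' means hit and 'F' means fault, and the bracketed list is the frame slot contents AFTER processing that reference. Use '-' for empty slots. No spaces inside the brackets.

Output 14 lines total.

F [2,-]
F [2,1]
H [2,1]
F [5,1]
F [3,1]
H [3,1]
H [3,1]
H [3,1]
H [3,1]
H [3,1]
H [3,1]
F [3,2]
H [3,2]
F [3,5]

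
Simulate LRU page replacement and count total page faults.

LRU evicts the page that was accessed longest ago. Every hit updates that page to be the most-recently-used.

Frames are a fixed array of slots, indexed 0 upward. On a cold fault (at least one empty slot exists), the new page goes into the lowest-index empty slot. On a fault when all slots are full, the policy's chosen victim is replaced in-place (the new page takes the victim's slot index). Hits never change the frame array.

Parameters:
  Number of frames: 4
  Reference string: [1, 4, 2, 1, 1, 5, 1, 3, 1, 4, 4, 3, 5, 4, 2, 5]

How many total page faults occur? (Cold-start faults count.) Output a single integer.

Answer: 7

Derivation:
Step 0: ref 1 → FAULT, frames=[1,-,-,-]
Step 1: ref 4 → FAULT, frames=[1,4,-,-]
Step 2: ref 2 → FAULT, frames=[1,4,2,-]
Step 3: ref 1 → HIT, frames=[1,4,2,-]
Step 4: ref 1 → HIT, frames=[1,4,2,-]
Step 5: ref 5 → FAULT, frames=[1,4,2,5]
Step 6: ref 1 → HIT, frames=[1,4,2,5]
Step 7: ref 3 → FAULT (evict 4), frames=[1,3,2,5]
Step 8: ref 1 → HIT, frames=[1,3,2,5]
Step 9: ref 4 → FAULT (evict 2), frames=[1,3,4,5]
Step 10: ref 4 → HIT, frames=[1,3,4,5]
Step 11: ref 3 → HIT, frames=[1,3,4,5]
Step 12: ref 5 → HIT, frames=[1,3,4,5]
Step 13: ref 4 → HIT, frames=[1,3,4,5]
Step 14: ref 2 → FAULT (evict 1), frames=[2,3,4,5]
Step 15: ref 5 → HIT, frames=[2,3,4,5]
Total faults: 7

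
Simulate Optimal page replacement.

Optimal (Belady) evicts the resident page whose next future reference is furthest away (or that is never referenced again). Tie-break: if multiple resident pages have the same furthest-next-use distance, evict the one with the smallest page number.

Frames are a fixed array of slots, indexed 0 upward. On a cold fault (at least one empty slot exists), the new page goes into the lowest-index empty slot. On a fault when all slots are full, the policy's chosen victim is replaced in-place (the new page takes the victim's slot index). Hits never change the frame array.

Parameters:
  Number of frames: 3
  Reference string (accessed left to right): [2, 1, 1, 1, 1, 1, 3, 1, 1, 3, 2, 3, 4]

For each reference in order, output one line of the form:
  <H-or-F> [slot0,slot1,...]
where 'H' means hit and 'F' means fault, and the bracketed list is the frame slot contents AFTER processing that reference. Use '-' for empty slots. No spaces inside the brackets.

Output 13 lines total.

F [2,-,-]
F [2,1,-]
H [2,1,-]
H [2,1,-]
H [2,1,-]
H [2,1,-]
F [2,1,3]
H [2,1,3]
H [2,1,3]
H [2,1,3]
H [2,1,3]
H [2,1,3]
F [2,4,3]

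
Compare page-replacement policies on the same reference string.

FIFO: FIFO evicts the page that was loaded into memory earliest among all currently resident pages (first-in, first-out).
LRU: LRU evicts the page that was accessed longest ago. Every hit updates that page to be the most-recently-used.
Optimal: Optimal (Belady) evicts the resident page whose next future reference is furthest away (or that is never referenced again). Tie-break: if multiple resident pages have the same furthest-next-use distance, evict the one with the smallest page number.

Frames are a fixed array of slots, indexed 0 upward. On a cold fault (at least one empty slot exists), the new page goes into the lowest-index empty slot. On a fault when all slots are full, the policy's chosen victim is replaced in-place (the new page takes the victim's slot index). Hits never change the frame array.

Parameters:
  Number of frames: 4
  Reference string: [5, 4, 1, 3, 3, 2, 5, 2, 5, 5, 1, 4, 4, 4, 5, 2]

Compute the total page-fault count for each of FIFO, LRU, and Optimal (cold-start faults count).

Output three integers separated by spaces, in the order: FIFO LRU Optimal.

--- FIFO ---
  step 0: ref 5 -> FAULT, frames=[5,-,-,-] (faults so far: 1)
  step 1: ref 4 -> FAULT, frames=[5,4,-,-] (faults so far: 2)
  step 2: ref 1 -> FAULT, frames=[5,4,1,-] (faults so far: 3)
  step 3: ref 3 -> FAULT, frames=[5,4,1,3] (faults so far: 4)
  step 4: ref 3 -> HIT, frames=[5,4,1,3] (faults so far: 4)
  step 5: ref 2 -> FAULT, evict 5, frames=[2,4,1,3] (faults so far: 5)
  step 6: ref 5 -> FAULT, evict 4, frames=[2,5,1,3] (faults so far: 6)
  step 7: ref 2 -> HIT, frames=[2,5,1,3] (faults so far: 6)
  step 8: ref 5 -> HIT, frames=[2,5,1,3] (faults so far: 6)
  step 9: ref 5 -> HIT, frames=[2,5,1,3] (faults so far: 6)
  step 10: ref 1 -> HIT, frames=[2,5,1,3] (faults so far: 6)
  step 11: ref 4 -> FAULT, evict 1, frames=[2,5,4,3] (faults so far: 7)
  step 12: ref 4 -> HIT, frames=[2,5,4,3] (faults so far: 7)
  step 13: ref 4 -> HIT, frames=[2,5,4,3] (faults so far: 7)
  step 14: ref 5 -> HIT, frames=[2,5,4,3] (faults so far: 7)
  step 15: ref 2 -> HIT, frames=[2,5,4,3] (faults so far: 7)
  FIFO total faults: 7
--- LRU ---
  step 0: ref 5 -> FAULT, frames=[5,-,-,-] (faults so far: 1)
  step 1: ref 4 -> FAULT, frames=[5,4,-,-] (faults so far: 2)
  step 2: ref 1 -> FAULT, frames=[5,4,1,-] (faults so far: 3)
  step 3: ref 3 -> FAULT, frames=[5,4,1,3] (faults so far: 4)
  step 4: ref 3 -> HIT, frames=[5,4,1,3] (faults so far: 4)
  step 5: ref 2 -> FAULT, evict 5, frames=[2,4,1,3] (faults so far: 5)
  step 6: ref 5 -> FAULT, evict 4, frames=[2,5,1,3] (faults so far: 6)
  step 7: ref 2 -> HIT, frames=[2,5,1,3] (faults so far: 6)
  step 8: ref 5 -> HIT, frames=[2,5,1,3] (faults so far: 6)
  step 9: ref 5 -> HIT, frames=[2,5,1,3] (faults so far: 6)
  step 10: ref 1 -> HIT, frames=[2,5,1,3] (faults so far: 6)
  step 11: ref 4 -> FAULT, evict 3, frames=[2,5,1,4] (faults so far: 7)
  step 12: ref 4 -> HIT, frames=[2,5,1,4] (faults so far: 7)
  step 13: ref 4 -> HIT, frames=[2,5,1,4] (faults so far: 7)
  step 14: ref 5 -> HIT, frames=[2,5,1,4] (faults so far: 7)
  step 15: ref 2 -> HIT, frames=[2,5,1,4] (faults so far: 7)
  LRU total faults: 7
--- Optimal ---
  step 0: ref 5 -> FAULT, frames=[5,-,-,-] (faults so far: 1)
  step 1: ref 4 -> FAULT, frames=[5,4,-,-] (faults so far: 2)
  step 2: ref 1 -> FAULT, frames=[5,4,1,-] (faults so far: 3)
  step 3: ref 3 -> FAULT, frames=[5,4,1,3] (faults so far: 4)
  step 4: ref 3 -> HIT, frames=[5,4,1,3] (faults so far: 4)
  step 5: ref 2 -> FAULT, evict 3, frames=[5,4,1,2] (faults so far: 5)
  step 6: ref 5 -> HIT, frames=[5,4,1,2] (faults so far: 5)
  step 7: ref 2 -> HIT, frames=[5,4,1,2] (faults so far: 5)
  step 8: ref 5 -> HIT, frames=[5,4,1,2] (faults so far: 5)
  step 9: ref 5 -> HIT, frames=[5,4,1,2] (faults so far: 5)
  step 10: ref 1 -> HIT, frames=[5,4,1,2] (faults so far: 5)
  step 11: ref 4 -> HIT, frames=[5,4,1,2] (faults so far: 5)
  step 12: ref 4 -> HIT, frames=[5,4,1,2] (faults so far: 5)
  step 13: ref 4 -> HIT, frames=[5,4,1,2] (faults so far: 5)
  step 14: ref 5 -> HIT, frames=[5,4,1,2] (faults so far: 5)
  step 15: ref 2 -> HIT, frames=[5,4,1,2] (faults so far: 5)
  Optimal total faults: 5

Answer: 7 7 5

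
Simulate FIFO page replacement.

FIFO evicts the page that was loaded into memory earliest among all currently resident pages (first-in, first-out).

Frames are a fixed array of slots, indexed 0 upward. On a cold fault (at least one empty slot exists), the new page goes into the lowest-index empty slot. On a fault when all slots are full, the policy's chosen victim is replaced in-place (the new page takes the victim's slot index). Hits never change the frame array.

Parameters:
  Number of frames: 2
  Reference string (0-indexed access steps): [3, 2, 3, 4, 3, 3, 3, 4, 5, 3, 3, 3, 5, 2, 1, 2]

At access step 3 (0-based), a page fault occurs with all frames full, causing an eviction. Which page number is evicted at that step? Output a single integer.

Answer: 3

Derivation:
Step 0: ref 3 -> FAULT, frames=[3,-]
Step 1: ref 2 -> FAULT, frames=[3,2]
Step 2: ref 3 -> HIT, frames=[3,2]
Step 3: ref 4 -> FAULT, evict 3, frames=[4,2]
At step 3: evicted page 3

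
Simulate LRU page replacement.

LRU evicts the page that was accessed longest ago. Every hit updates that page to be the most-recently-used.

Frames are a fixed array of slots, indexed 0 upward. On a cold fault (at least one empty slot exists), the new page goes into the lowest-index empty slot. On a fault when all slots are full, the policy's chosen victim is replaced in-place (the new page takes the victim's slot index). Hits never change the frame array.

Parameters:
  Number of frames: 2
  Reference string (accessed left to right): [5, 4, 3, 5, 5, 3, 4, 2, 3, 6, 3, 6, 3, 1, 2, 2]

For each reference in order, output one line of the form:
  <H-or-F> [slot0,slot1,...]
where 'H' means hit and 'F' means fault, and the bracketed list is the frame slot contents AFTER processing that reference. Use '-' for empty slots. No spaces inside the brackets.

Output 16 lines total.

F [5,-]
F [5,4]
F [3,4]
F [3,5]
H [3,5]
H [3,5]
F [3,4]
F [2,4]
F [2,3]
F [6,3]
H [6,3]
H [6,3]
H [6,3]
F [1,3]
F [1,2]
H [1,2]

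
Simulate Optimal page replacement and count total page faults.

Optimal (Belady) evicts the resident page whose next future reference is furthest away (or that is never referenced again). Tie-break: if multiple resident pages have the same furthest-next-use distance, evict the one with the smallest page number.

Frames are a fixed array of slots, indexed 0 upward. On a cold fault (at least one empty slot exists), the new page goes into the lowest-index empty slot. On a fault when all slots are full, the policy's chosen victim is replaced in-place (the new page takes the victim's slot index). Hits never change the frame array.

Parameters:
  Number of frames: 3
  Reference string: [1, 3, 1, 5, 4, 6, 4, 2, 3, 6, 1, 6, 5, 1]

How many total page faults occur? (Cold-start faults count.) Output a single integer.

Step 0: ref 1 → FAULT, frames=[1,-,-]
Step 1: ref 3 → FAULT, frames=[1,3,-]
Step 2: ref 1 → HIT, frames=[1,3,-]
Step 3: ref 5 → FAULT, frames=[1,3,5]
Step 4: ref 4 → FAULT (evict 5), frames=[1,3,4]
Step 5: ref 6 → FAULT (evict 1), frames=[6,3,4]
Step 6: ref 4 → HIT, frames=[6,3,4]
Step 7: ref 2 → FAULT (evict 4), frames=[6,3,2]
Step 8: ref 3 → HIT, frames=[6,3,2]
Step 9: ref 6 → HIT, frames=[6,3,2]
Step 10: ref 1 → FAULT (evict 2), frames=[6,3,1]
Step 11: ref 6 → HIT, frames=[6,3,1]
Step 12: ref 5 → FAULT (evict 3), frames=[6,5,1]
Step 13: ref 1 → HIT, frames=[6,5,1]
Total faults: 8

Answer: 8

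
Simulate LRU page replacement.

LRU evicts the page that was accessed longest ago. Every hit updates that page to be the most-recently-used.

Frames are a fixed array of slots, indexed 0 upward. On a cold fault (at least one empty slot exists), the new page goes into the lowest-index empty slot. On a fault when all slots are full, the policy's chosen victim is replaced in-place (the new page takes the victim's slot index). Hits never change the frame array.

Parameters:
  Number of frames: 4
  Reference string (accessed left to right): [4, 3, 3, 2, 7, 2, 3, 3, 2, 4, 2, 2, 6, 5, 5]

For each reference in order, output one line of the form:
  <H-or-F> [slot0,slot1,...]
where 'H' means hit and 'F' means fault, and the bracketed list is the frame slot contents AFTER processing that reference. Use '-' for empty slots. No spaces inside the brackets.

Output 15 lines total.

F [4,-,-,-]
F [4,3,-,-]
H [4,3,-,-]
F [4,3,2,-]
F [4,3,2,7]
H [4,3,2,7]
H [4,3,2,7]
H [4,3,2,7]
H [4,3,2,7]
H [4,3,2,7]
H [4,3,2,7]
H [4,3,2,7]
F [4,3,2,6]
F [4,5,2,6]
H [4,5,2,6]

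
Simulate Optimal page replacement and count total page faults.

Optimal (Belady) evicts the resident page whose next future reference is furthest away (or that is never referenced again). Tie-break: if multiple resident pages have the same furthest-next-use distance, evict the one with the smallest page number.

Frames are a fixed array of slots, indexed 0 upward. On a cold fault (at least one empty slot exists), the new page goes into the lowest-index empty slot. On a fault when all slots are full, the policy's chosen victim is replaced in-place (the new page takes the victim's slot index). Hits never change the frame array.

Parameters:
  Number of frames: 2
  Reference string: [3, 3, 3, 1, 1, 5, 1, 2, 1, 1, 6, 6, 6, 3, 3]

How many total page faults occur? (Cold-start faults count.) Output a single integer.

Answer: 6

Derivation:
Step 0: ref 3 → FAULT, frames=[3,-]
Step 1: ref 3 → HIT, frames=[3,-]
Step 2: ref 3 → HIT, frames=[3,-]
Step 3: ref 1 → FAULT, frames=[3,1]
Step 4: ref 1 → HIT, frames=[3,1]
Step 5: ref 5 → FAULT (evict 3), frames=[5,1]
Step 6: ref 1 → HIT, frames=[5,1]
Step 7: ref 2 → FAULT (evict 5), frames=[2,1]
Step 8: ref 1 → HIT, frames=[2,1]
Step 9: ref 1 → HIT, frames=[2,1]
Step 10: ref 6 → FAULT (evict 1), frames=[2,6]
Step 11: ref 6 → HIT, frames=[2,6]
Step 12: ref 6 → HIT, frames=[2,6]
Step 13: ref 3 → FAULT (evict 2), frames=[3,6]
Step 14: ref 3 → HIT, frames=[3,6]
Total faults: 6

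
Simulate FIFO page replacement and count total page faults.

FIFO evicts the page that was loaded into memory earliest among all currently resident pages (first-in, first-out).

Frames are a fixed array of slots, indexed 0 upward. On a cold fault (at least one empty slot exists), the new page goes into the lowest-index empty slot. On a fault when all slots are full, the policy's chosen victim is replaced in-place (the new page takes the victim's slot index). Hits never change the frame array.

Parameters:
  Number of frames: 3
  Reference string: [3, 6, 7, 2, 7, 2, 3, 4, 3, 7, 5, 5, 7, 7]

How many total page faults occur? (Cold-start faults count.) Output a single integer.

Answer: 8

Derivation:
Step 0: ref 3 → FAULT, frames=[3,-,-]
Step 1: ref 6 → FAULT, frames=[3,6,-]
Step 2: ref 7 → FAULT, frames=[3,6,7]
Step 3: ref 2 → FAULT (evict 3), frames=[2,6,7]
Step 4: ref 7 → HIT, frames=[2,6,7]
Step 5: ref 2 → HIT, frames=[2,6,7]
Step 6: ref 3 → FAULT (evict 6), frames=[2,3,7]
Step 7: ref 4 → FAULT (evict 7), frames=[2,3,4]
Step 8: ref 3 → HIT, frames=[2,3,4]
Step 9: ref 7 → FAULT (evict 2), frames=[7,3,4]
Step 10: ref 5 → FAULT (evict 3), frames=[7,5,4]
Step 11: ref 5 → HIT, frames=[7,5,4]
Step 12: ref 7 → HIT, frames=[7,5,4]
Step 13: ref 7 → HIT, frames=[7,5,4]
Total faults: 8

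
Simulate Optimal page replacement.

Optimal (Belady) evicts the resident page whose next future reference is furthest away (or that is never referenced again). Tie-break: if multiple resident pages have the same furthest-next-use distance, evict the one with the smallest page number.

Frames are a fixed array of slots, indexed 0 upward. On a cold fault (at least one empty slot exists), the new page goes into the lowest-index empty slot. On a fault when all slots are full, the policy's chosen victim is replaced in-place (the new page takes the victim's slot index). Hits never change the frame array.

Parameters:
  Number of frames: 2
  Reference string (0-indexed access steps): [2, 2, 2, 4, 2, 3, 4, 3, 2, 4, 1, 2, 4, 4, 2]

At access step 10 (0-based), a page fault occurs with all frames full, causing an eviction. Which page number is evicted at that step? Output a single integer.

Answer: 4

Derivation:
Step 0: ref 2 -> FAULT, frames=[2,-]
Step 1: ref 2 -> HIT, frames=[2,-]
Step 2: ref 2 -> HIT, frames=[2,-]
Step 3: ref 4 -> FAULT, frames=[2,4]
Step 4: ref 2 -> HIT, frames=[2,4]
Step 5: ref 3 -> FAULT, evict 2, frames=[3,4]
Step 6: ref 4 -> HIT, frames=[3,4]
Step 7: ref 3 -> HIT, frames=[3,4]
Step 8: ref 2 -> FAULT, evict 3, frames=[2,4]
Step 9: ref 4 -> HIT, frames=[2,4]
Step 10: ref 1 -> FAULT, evict 4, frames=[2,1]
At step 10: evicted page 4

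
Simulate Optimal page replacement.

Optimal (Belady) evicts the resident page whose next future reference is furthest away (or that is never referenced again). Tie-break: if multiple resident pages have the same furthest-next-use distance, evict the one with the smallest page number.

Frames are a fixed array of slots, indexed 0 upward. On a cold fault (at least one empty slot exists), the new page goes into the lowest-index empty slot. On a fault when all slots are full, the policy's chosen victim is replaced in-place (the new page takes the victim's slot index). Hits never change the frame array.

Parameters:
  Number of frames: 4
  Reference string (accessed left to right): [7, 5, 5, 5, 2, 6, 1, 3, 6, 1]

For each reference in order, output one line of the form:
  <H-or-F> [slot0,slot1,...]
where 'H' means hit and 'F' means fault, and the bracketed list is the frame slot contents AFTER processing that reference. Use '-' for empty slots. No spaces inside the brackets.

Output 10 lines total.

F [7,-,-,-]
F [7,5,-,-]
H [7,5,-,-]
H [7,5,-,-]
F [7,5,2,-]
F [7,5,2,6]
F [7,5,1,6]
F [7,3,1,6]
H [7,3,1,6]
H [7,3,1,6]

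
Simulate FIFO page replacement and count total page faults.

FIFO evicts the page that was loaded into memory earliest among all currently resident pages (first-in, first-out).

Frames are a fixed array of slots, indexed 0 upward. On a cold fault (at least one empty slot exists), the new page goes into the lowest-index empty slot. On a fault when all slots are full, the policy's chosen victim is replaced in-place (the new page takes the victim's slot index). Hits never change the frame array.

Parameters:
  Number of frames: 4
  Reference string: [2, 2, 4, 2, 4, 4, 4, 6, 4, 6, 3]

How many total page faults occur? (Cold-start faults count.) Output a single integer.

Step 0: ref 2 → FAULT, frames=[2,-,-,-]
Step 1: ref 2 → HIT, frames=[2,-,-,-]
Step 2: ref 4 → FAULT, frames=[2,4,-,-]
Step 3: ref 2 → HIT, frames=[2,4,-,-]
Step 4: ref 4 → HIT, frames=[2,4,-,-]
Step 5: ref 4 → HIT, frames=[2,4,-,-]
Step 6: ref 4 → HIT, frames=[2,4,-,-]
Step 7: ref 6 → FAULT, frames=[2,4,6,-]
Step 8: ref 4 → HIT, frames=[2,4,6,-]
Step 9: ref 6 → HIT, frames=[2,4,6,-]
Step 10: ref 3 → FAULT, frames=[2,4,6,3]
Total faults: 4

Answer: 4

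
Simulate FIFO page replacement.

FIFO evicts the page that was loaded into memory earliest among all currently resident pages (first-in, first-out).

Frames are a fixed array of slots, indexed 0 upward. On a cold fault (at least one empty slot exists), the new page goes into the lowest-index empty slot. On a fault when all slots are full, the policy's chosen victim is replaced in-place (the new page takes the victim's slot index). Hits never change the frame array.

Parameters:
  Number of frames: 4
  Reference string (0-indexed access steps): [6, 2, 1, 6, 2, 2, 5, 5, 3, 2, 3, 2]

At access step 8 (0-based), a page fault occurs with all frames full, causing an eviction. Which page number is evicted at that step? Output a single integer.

Answer: 6

Derivation:
Step 0: ref 6 -> FAULT, frames=[6,-,-,-]
Step 1: ref 2 -> FAULT, frames=[6,2,-,-]
Step 2: ref 1 -> FAULT, frames=[6,2,1,-]
Step 3: ref 6 -> HIT, frames=[6,2,1,-]
Step 4: ref 2 -> HIT, frames=[6,2,1,-]
Step 5: ref 2 -> HIT, frames=[6,2,1,-]
Step 6: ref 5 -> FAULT, frames=[6,2,1,5]
Step 7: ref 5 -> HIT, frames=[6,2,1,5]
Step 8: ref 3 -> FAULT, evict 6, frames=[3,2,1,5]
At step 8: evicted page 6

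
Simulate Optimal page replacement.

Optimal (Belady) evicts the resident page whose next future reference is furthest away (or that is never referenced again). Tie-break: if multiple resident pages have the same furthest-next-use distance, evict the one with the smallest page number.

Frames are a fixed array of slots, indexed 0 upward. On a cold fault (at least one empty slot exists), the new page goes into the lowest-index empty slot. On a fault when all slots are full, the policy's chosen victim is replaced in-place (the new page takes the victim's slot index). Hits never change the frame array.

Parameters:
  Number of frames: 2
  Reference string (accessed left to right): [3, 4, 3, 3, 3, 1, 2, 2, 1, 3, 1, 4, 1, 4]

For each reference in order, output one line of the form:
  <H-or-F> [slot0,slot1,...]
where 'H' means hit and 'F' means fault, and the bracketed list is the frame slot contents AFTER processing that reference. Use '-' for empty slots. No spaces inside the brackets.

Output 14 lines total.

F [3,-]
F [3,4]
H [3,4]
H [3,4]
H [3,4]
F [3,1]
F [2,1]
H [2,1]
H [2,1]
F [3,1]
H [3,1]
F [4,1]
H [4,1]
H [4,1]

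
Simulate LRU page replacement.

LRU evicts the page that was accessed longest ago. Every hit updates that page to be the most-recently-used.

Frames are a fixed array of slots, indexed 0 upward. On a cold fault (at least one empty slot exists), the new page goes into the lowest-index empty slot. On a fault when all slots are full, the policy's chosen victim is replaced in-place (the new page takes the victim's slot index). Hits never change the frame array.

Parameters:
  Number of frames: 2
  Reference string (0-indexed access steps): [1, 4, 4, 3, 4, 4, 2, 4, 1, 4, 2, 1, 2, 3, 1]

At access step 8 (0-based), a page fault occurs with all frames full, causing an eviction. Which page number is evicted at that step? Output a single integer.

Step 0: ref 1 -> FAULT, frames=[1,-]
Step 1: ref 4 -> FAULT, frames=[1,4]
Step 2: ref 4 -> HIT, frames=[1,4]
Step 3: ref 3 -> FAULT, evict 1, frames=[3,4]
Step 4: ref 4 -> HIT, frames=[3,4]
Step 5: ref 4 -> HIT, frames=[3,4]
Step 6: ref 2 -> FAULT, evict 3, frames=[2,4]
Step 7: ref 4 -> HIT, frames=[2,4]
Step 8: ref 1 -> FAULT, evict 2, frames=[1,4]
At step 8: evicted page 2

Answer: 2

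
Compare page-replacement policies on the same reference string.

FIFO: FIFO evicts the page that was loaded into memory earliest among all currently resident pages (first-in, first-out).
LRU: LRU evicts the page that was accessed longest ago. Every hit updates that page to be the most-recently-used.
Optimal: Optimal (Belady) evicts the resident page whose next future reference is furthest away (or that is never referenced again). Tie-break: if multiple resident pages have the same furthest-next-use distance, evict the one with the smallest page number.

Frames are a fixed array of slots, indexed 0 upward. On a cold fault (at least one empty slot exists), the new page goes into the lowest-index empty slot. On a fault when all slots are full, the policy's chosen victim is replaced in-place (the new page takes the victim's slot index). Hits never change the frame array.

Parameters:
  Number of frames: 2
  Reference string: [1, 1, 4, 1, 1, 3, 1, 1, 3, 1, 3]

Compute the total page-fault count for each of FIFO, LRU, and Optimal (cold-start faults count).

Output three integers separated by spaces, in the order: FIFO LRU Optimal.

--- FIFO ---
  step 0: ref 1 -> FAULT, frames=[1,-] (faults so far: 1)
  step 1: ref 1 -> HIT, frames=[1,-] (faults so far: 1)
  step 2: ref 4 -> FAULT, frames=[1,4] (faults so far: 2)
  step 3: ref 1 -> HIT, frames=[1,4] (faults so far: 2)
  step 4: ref 1 -> HIT, frames=[1,4] (faults so far: 2)
  step 5: ref 3 -> FAULT, evict 1, frames=[3,4] (faults so far: 3)
  step 6: ref 1 -> FAULT, evict 4, frames=[3,1] (faults so far: 4)
  step 7: ref 1 -> HIT, frames=[3,1] (faults so far: 4)
  step 8: ref 3 -> HIT, frames=[3,1] (faults so far: 4)
  step 9: ref 1 -> HIT, frames=[3,1] (faults so far: 4)
  step 10: ref 3 -> HIT, frames=[3,1] (faults so far: 4)
  FIFO total faults: 4
--- LRU ---
  step 0: ref 1 -> FAULT, frames=[1,-] (faults so far: 1)
  step 1: ref 1 -> HIT, frames=[1,-] (faults so far: 1)
  step 2: ref 4 -> FAULT, frames=[1,4] (faults so far: 2)
  step 3: ref 1 -> HIT, frames=[1,4] (faults so far: 2)
  step 4: ref 1 -> HIT, frames=[1,4] (faults so far: 2)
  step 5: ref 3 -> FAULT, evict 4, frames=[1,3] (faults so far: 3)
  step 6: ref 1 -> HIT, frames=[1,3] (faults so far: 3)
  step 7: ref 1 -> HIT, frames=[1,3] (faults so far: 3)
  step 8: ref 3 -> HIT, frames=[1,3] (faults so far: 3)
  step 9: ref 1 -> HIT, frames=[1,3] (faults so far: 3)
  step 10: ref 3 -> HIT, frames=[1,3] (faults so far: 3)
  LRU total faults: 3
--- Optimal ---
  step 0: ref 1 -> FAULT, frames=[1,-] (faults so far: 1)
  step 1: ref 1 -> HIT, frames=[1,-] (faults so far: 1)
  step 2: ref 4 -> FAULT, frames=[1,4] (faults so far: 2)
  step 3: ref 1 -> HIT, frames=[1,4] (faults so far: 2)
  step 4: ref 1 -> HIT, frames=[1,4] (faults so far: 2)
  step 5: ref 3 -> FAULT, evict 4, frames=[1,3] (faults so far: 3)
  step 6: ref 1 -> HIT, frames=[1,3] (faults so far: 3)
  step 7: ref 1 -> HIT, frames=[1,3] (faults so far: 3)
  step 8: ref 3 -> HIT, frames=[1,3] (faults so far: 3)
  step 9: ref 1 -> HIT, frames=[1,3] (faults so far: 3)
  step 10: ref 3 -> HIT, frames=[1,3] (faults so far: 3)
  Optimal total faults: 3

Answer: 4 3 3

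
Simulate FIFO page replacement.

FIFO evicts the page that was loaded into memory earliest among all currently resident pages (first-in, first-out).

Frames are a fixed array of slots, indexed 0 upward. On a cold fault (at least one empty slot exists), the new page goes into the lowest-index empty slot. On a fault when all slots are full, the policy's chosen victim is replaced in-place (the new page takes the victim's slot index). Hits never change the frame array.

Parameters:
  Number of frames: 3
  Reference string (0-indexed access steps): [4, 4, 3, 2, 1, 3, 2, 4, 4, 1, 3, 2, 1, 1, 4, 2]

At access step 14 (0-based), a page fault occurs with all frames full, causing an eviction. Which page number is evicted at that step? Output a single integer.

Answer: 3

Derivation:
Step 0: ref 4 -> FAULT, frames=[4,-,-]
Step 1: ref 4 -> HIT, frames=[4,-,-]
Step 2: ref 3 -> FAULT, frames=[4,3,-]
Step 3: ref 2 -> FAULT, frames=[4,3,2]
Step 4: ref 1 -> FAULT, evict 4, frames=[1,3,2]
Step 5: ref 3 -> HIT, frames=[1,3,2]
Step 6: ref 2 -> HIT, frames=[1,3,2]
Step 7: ref 4 -> FAULT, evict 3, frames=[1,4,2]
Step 8: ref 4 -> HIT, frames=[1,4,2]
Step 9: ref 1 -> HIT, frames=[1,4,2]
Step 10: ref 3 -> FAULT, evict 2, frames=[1,4,3]
Step 11: ref 2 -> FAULT, evict 1, frames=[2,4,3]
Step 12: ref 1 -> FAULT, evict 4, frames=[2,1,3]
Step 13: ref 1 -> HIT, frames=[2,1,3]
Step 14: ref 4 -> FAULT, evict 3, frames=[2,1,4]
At step 14: evicted page 3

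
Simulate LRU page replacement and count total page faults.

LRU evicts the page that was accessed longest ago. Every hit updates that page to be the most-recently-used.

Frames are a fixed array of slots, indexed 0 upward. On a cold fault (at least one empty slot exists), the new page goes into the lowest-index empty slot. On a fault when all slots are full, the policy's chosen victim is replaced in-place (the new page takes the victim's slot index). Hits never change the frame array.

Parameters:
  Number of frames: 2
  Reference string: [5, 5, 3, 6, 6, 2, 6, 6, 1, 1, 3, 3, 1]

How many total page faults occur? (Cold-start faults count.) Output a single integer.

Answer: 6

Derivation:
Step 0: ref 5 → FAULT, frames=[5,-]
Step 1: ref 5 → HIT, frames=[5,-]
Step 2: ref 3 → FAULT, frames=[5,3]
Step 3: ref 6 → FAULT (evict 5), frames=[6,3]
Step 4: ref 6 → HIT, frames=[6,3]
Step 5: ref 2 → FAULT (evict 3), frames=[6,2]
Step 6: ref 6 → HIT, frames=[6,2]
Step 7: ref 6 → HIT, frames=[6,2]
Step 8: ref 1 → FAULT (evict 2), frames=[6,1]
Step 9: ref 1 → HIT, frames=[6,1]
Step 10: ref 3 → FAULT (evict 6), frames=[3,1]
Step 11: ref 3 → HIT, frames=[3,1]
Step 12: ref 1 → HIT, frames=[3,1]
Total faults: 6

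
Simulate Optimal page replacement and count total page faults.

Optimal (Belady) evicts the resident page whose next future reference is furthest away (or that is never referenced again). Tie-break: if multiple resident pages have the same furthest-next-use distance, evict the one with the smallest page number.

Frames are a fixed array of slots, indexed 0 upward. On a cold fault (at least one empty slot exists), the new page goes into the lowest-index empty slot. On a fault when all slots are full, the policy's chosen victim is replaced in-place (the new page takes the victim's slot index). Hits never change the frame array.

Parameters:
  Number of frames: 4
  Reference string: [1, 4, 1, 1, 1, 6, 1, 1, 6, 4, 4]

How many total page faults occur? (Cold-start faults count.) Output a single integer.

Answer: 3

Derivation:
Step 0: ref 1 → FAULT, frames=[1,-,-,-]
Step 1: ref 4 → FAULT, frames=[1,4,-,-]
Step 2: ref 1 → HIT, frames=[1,4,-,-]
Step 3: ref 1 → HIT, frames=[1,4,-,-]
Step 4: ref 1 → HIT, frames=[1,4,-,-]
Step 5: ref 6 → FAULT, frames=[1,4,6,-]
Step 6: ref 1 → HIT, frames=[1,4,6,-]
Step 7: ref 1 → HIT, frames=[1,4,6,-]
Step 8: ref 6 → HIT, frames=[1,4,6,-]
Step 9: ref 4 → HIT, frames=[1,4,6,-]
Step 10: ref 4 → HIT, frames=[1,4,6,-]
Total faults: 3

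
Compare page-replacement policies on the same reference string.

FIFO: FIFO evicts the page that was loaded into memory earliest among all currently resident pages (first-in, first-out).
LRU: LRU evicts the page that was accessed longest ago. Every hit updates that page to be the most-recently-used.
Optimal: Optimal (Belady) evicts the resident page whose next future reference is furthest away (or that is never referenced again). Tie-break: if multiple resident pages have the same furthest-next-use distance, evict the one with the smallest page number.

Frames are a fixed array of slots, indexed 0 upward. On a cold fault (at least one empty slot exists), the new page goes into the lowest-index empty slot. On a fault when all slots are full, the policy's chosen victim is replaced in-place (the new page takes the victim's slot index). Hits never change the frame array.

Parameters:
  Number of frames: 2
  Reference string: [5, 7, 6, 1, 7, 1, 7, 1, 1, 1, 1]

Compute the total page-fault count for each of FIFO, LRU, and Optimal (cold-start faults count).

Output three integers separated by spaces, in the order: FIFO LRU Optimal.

Answer: 5 5 4

Derivation:
--- FIFO ---
  step 0: ref 5 -> FAULT, frames=[5,-] (faults so far: 1)
  step 1: ref 7 -> FAULT, frames=[5,7] (faults so far: 2)
  step 2: ref 6 -> FAULT, evict 5, frames=[6,7] (faults so far: 3)
  step 3: ref 1 -> FAULT, evict 7, frames=[6,1] (faults so far: 4)
  step 4: ref 7 -> FAULT, evict 6, frames=[7,1] (faults so far: 5)
  step 5: ref 1 -> HIT, frames=[7,1] (faults so far: 5)
  step 6: ref 7 -> HIT, frames=[7,1] (faults so far: 5)
  step 7: ref 1 -> HIT, frames=[7,1] (faults so far: 5)
  step 8: ref 1 -> HIT, frames=[7,1] (faults so far: 5)
  step 9: ref 1 -> HIT, frames=[7,1] (faults so far: 5)
  step 10: ref 1 -> HIT, frames=[7,1] (faults so far: 5)
  FIFO total faults: 5
--- LRU ---
  step 0: ref 5 -> FAULT, frames=[5,-] (faults so far: 1)
  step 1: ref 7 -> FAULT, frames=[5,7] (faults so far: 2)
  step 2: ref 6 -> FAULT, evict 5, frames=[6,7] (faults so far: 3)
  step 3: ref 1 -> FAULT, evict 7, frames=[6,1] (faults so far: 4)
  step 4: ref 7 -> FAULT, evict 6, frames=[7,1] (faults so far: 5)
  step 5: ref 1 -> HIT, frames=[7,1] (faults so far: 5)
  step 6: ref 7 -> HIT, frames=[7,1] (faults so far: 5)
  step 7: ref 1 -> HIT, frames=[7,1] (faults so far: 5)
  step 8: ref 1 -> HIT, frames=[7,1] (faults so far: 5)
  step 9: ref 1 -> HIT, frames=[7,1] (faults so far: 5)
  step 10: ref 1 -> HIT, frames=[7,1] (faults so far: 5)
  LRU total faults: 5
--- Optimal ---
  step 0: ref 5 -> FAULT, frames=[5,-] (faults so far: 1)
  step 1: ref 7 -> FAULT, frames=[5,7] (faults so far: 2)
  step 2: ref 6 -> FAULT, evict 5, frames=[6,7] (faults so far: 3)
  step 3: ref 1 -> FAULT, evict 6, frames=[1,7] (faults so far: 4)
  step 4: ref 7 -> HIT, frames=[1,7] (faults so far: 4)
  step 5: ref 1 -> HIT, frames=[1,7] (faults so far: 4)
  step 6: ref 7 -> HIT, frames=[1,7] (faults so far: 4)
  step 7: ref 1 -> HIT, frames=[1,7] (faults so far: 4)
  step 8: ref 1 -> HIT, frames=[1,7] (faults so far: 4)
  step 9: ref 1 -> HIT, frames=[1,7] (faults so far: 4)
  step 10: ref 1 -> HIT, frames=[1,7] (faults so far: 4)
  Optimal total faults: 4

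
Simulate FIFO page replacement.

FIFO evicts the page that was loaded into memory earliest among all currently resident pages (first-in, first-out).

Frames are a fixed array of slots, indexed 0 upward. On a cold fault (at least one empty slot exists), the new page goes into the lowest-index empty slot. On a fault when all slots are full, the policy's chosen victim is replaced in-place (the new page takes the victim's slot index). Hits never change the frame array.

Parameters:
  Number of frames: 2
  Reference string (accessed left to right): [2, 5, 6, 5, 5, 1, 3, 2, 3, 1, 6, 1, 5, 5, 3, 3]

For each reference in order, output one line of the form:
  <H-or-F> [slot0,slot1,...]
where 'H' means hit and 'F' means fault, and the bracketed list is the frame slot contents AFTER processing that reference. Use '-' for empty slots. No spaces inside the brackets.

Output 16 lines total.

F [2,-]
F [2,5]
F [6,5]
H [6,5]
H [6,5]
F [6,1]
F [3,1]
F [3,2]
H [3,2]
F [1,2]
F [1,6]
H [1,6]
F [5,6]
H [5,6]
F [5,3]
H [5,3]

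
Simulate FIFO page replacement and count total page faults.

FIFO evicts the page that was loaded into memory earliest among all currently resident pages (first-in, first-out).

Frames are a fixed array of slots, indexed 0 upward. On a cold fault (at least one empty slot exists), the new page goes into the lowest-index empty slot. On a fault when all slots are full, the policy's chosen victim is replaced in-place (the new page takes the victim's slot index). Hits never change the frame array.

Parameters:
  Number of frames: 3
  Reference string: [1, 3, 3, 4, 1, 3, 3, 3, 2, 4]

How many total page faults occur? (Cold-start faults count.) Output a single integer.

Answer: 4

Derivation:
Step 0: ref 1 → FAULT, frames=[1,-,-]
Step 1: ref 3 → FAULT, frames=[1,3,-]
Step 2: ref 3 → HIT, frames=[1,3,-]
Step 3: ref 4 → FAULT, frames=[1,3,4]
Step 4: ref 1 → HIT, frames=[1,3,4]
Step 5: ref 3 → HIT, frames=[1,3,4]
Step 6: ref 3 → HIT, frames=[1,3,4]
Step 7: ref 3 → HIT, frames=[1,3,4]
Step 8: ref 2 → FAULT (evict 1), frames=[2,3,4]
Step 9: ref 4 → HIT, frames=[2,3,4]
Total faults: 4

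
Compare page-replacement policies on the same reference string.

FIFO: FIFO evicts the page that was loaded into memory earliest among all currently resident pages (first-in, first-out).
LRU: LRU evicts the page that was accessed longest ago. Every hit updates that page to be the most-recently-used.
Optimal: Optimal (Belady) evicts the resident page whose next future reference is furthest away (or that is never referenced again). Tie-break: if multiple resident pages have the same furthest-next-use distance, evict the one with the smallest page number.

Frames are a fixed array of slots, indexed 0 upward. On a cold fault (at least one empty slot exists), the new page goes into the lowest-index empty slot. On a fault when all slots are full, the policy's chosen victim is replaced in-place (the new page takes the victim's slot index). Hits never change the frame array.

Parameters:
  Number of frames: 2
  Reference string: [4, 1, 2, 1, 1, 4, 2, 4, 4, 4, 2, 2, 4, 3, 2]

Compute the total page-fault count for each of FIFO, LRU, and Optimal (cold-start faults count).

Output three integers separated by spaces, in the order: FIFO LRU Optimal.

Answer: 6 7 5

Derivation:
--- FIFO ---
  step 0: ref 4 -> FAULT, frames=[4,-] (faults so far: 1)
  step 1: ref 1 -> FAULT, frames=[4,1] (faults so far: 2)
  step 2: ref 2 -> FAULT, evict 4, frames=[2,1] (faults so far: 3)
  step 3: ref 1 -> HIT, frames=[2,1] (faults so far: 3)
  step 4: ref 1 -> HIT, frames=[2,1] (faults so far: 3)
  step 5: ref 4 -> FAULT, evict 1, frames=[2,4] (faults so far: 4)
  step 6: ref 2 -> HIT, frames=[2,4] (faults so far: 4)
  step 7: ref 4 -> HIT, frames=[2,4] (faults so far: 4)
  step 8: ref 4 -> HIT, frames=[2,4] (faults so far: 4)
  step 9: ref 4 -> HIT, frames=[2,4] (faults so far: 4)
  step 10: ref 2 -> HIT, frames=[2,4] (faults so far: 4)
  step 11: ref 2 -> HIT, frames=[2,4] (faults so far: 4)
  step 12: ref 4 -> HIT, frames=[2,4] (faults so far: 4)
  step 13: ref 3 -> FAULT, evict 2, frames=[3,4] (faults so far: 5)
  step 14: ref 2 -> FAULT, evict 4, frames=[3,2] (faults so far: 6)
  FIFO total faults: 6
--- LRU ---
  step 0: ref 4 -> FAULT, frames=[4,-] (faults so far: 1)
  step 1: ref 1 -> FAULT, frames=[4,1] (faults so far: 2)
  step 2: ref 2 -> FAULT, evict 4, frames=[2,1] (faults so far: 3)
  step 3: ref 1 -> HIT, frames=[2,1] (faults so far: 3)
  step 4: ref 1 -> HIT, frames=[2,1] (faults so far: 3)
  step 5: ref 4 -> FAULT, evict 2, frames=[4,1] (faults so far: 4)
  step 6: ref 2 -> FAULT, evict 1, frames=[4,2] (faults so far: 5)
  step 7: ref 4 -> HIT, frames=[4,2] (faults so far: 5)
  step 8: ref 4 -> HIT, frames=[4,2] (faults so far: 5)
  step 9: ref 4 -> HIT, frames=[4,2] (faults so far: 5)
  step 10: ref 2 -> HIT, frames=[4,2] (faults so far: 5)
  step 11: ref 2 -> HIT, frames=[4,2] (faults so far: 5)
  step 12: ref 4 -> HIT, frames=[4,2] (faults so far: 5)
  step 13: ref 3 -> FAULT, evict 2, frames=[4,3] (faults so far: 6)
  step 14: ref 2 -> FAULT, evict 4, frames=[2,3] (faults so far: 7)
  LRU total faults: 7
--- Optimal ---
  step 0: ref 4 -> FAULT, frames=[4,-] (faults so far: 1)
  step 1: ref 1 -> FAULT, frames=[4,1] (faults so far: 2)
  step 2: ref 2 -> FAULT, evict 4, frames=[2,1] (faults so far: 3)
  step 3: ref 1 -> HIT, frames=[2,1] (faults so far: 3)
  step 4: ref 1 -> HIT, frames=[2,1] (faults so far: 3)
  step 5: ref 4 -> FAULT, evict 1, frames=[2,4] (faults so far: 4)
  step 6: ref 2 -> HIT, frames=[2,4] (faults so far: 4)
  step 7: ref 4 -> HIT, frames=[2,4] (faults so far: 4)
  step 8: ref 4 -> HIT, frames=[2,4] (faults so far: 4)
  step 9: ref 4 -> HIT, frames=[2,4] (faults so far: 4)
  step 10: ref 2 -> HIT, frames=[2,4] (faults so far: 4)
  step 11: ref 2 -> HIT, frames=[2,4] (faults so far: 4)
  step 12: ref 4 -> HIT, frames=[2,4] (faults so far: 4)
  step 13: ref 3 -> FAULT, evict 4, frames=[2,3] (faults so far: 5)
  step 14: ref 2 -> HIT, frames=[2,3] (faults so far: 5)
  Optimal total faults: 5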